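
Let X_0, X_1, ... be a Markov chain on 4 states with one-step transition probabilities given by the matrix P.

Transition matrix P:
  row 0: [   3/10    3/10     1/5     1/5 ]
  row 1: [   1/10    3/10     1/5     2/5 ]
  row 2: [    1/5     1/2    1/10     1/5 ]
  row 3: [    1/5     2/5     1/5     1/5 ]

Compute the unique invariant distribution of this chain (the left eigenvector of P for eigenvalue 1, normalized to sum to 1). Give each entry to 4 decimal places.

π = [0.1818, 0.3636, 0.1818, 0.2727]

Balance equations π_j = Σ_i π_i·P[i][j]:
  π_0 = 3/10·π_0 + 1/10·π_1 + 1/5·π_2 + 1/5·π_3
  π_1 = 3/10·π_0 + 3/10·π_1 + 1/2·π_2 + 2/5·π_3
  π_2 = 1/5·π_0 + 1/5·π_1 + 1/10·π_2 + 1/5·π_3
  normalize: π_0 + π_1 + π_2 + π_3 = 1
Solving the linear system gives exactly π = [2/11, 4/11, 2/11, 3/11].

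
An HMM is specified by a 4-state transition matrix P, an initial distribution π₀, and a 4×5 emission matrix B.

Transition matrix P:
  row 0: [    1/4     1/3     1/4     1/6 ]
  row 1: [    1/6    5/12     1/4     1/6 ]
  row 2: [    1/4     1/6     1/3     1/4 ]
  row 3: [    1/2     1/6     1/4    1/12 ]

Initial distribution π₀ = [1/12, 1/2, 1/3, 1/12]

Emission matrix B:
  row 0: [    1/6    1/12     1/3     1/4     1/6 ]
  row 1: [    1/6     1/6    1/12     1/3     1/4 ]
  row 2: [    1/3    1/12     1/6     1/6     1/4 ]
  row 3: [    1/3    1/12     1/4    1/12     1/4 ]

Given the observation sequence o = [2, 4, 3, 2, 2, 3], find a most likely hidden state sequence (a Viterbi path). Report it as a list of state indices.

path = [1, 1, 1, 3, 0, 1]

t=0: δ = [2.778e-02, 4.167e-02, 5.556e-02, 2.083e-02]  (obs o_0=2)
t=1: δ = [2.315e-03, 4.340e-03, 4.630e-03, 3.472e-03]  ψ = [2, 1, 2, 2]  (obs o_1=4)
t=2: δ = [4.340e-04, 6.028e-04, 2.572e-04, 9.645e-05]  ψ = [3, 1, 2, 2]  (obs o_2=3)
t=3: δ = [3.617e-05, 2.093e-05, 2.512e-05, 2.512e-05]  ψ = [0, 1, 1, 1]  (obs o_3=2)
t=4: δ = [4.186e-06, 1.005e-06, 1.507e-06, 1.570e-06]  ψ = [3, 0, 0, 2]  (obs o_4=2)
t=5: δ = [2.616e-07, 4.651e-07, 1.744e-07, 5.814e-08]  ψ = [0, 0, 0, 0]  (obs o_5=3)
backtrack: best end state = 1; path = [1, 1, 1, 3, 0, 1]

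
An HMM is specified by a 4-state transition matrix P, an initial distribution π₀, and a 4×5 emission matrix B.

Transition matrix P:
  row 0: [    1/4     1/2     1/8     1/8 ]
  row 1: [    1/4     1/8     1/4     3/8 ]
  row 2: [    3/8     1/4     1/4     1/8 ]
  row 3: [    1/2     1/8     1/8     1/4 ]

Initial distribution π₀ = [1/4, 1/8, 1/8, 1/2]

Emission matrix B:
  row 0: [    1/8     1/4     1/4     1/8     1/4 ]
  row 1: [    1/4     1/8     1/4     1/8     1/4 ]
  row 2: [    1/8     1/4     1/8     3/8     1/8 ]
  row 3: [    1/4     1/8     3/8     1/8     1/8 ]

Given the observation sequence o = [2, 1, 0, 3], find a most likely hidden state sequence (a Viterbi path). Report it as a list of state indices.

path = [3, 0, 1, 2]

t=0: δ = [6.250e-02, 3.125e-02, 1.562e-02, 1.875e-01]  (obs o_0=2)
t=1: δ = [2.344e-02, 3.906e-03, 5.859e-03, 5.859e-03]  ψ = [3, 0, 3, 3]  (obs o_1=1)
t=2: δ = [7.324e-04, 2.930e-03, 3.662e-04, 7.324e-04]  ψ = [0, 0, 0, 0]  (obs o_2=0)
t=3: δ = [9.155e-05, 4.578e-05, 2.747e-04, 1.373e-04]  ψ = [1, 0, 1, 1]  (obs o_3=3)
backtrack: best end state = 2; path = [3, 0, 1, 2]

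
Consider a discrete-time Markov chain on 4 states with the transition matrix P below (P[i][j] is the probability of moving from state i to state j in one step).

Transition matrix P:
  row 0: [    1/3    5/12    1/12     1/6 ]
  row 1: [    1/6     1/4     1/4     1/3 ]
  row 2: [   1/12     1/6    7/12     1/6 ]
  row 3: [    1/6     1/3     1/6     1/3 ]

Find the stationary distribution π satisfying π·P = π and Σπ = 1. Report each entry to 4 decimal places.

Balance equations π_j = Σ_i π_i·P[i][j]:
  π_0 = 1/3·π_0 + 1/6·π_1 + 1/12·π_2 + 1/6·π_3
  π_1 = 5/12·π_0 + 1/4·π_1 + 1/6·π_2 + 1/3·π_3
  π_2 = 1/12·π_0 + 1/4·π_1 + 7/12·π_2 + 1/6·π_3
  normalize: π_0 + π_1 + π_2 + π_3 = 1
Solving the linear system gives exactly π = [26/153, 14/51, 46/153, 13/51].

π = [0.1699, 0.2745, 0.3007, 0.2549]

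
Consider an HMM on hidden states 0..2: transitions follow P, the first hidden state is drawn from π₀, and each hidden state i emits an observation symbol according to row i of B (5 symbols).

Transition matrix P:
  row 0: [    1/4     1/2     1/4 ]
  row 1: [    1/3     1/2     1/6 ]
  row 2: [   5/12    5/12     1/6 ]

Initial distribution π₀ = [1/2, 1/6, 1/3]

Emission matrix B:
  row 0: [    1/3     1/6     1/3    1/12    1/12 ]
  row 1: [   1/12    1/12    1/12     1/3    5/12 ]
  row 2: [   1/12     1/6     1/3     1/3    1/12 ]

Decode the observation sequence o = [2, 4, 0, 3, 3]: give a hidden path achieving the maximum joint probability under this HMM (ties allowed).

t=0: δ = [1.667e-01, 1.389e-02, 1.111e-01]  (obs o_0=2)
t=1: δ = [3.858e-03, 3.472e-02, 3.472e-03]  ψ = [2, 0, 0]  (obs o_1=4)
t=2: δ = [3.858e-03, 1.447e-03, 4.823e-04]  ψ = [1, 1, 1]  (obs o_2=0)
t=3: δ = [8.038e-05, 6.430e-04, 3.215e-04]  ψ = [0, 0, 0]  (obs o_3=3)
t=4: δ = [1.786e-05, 1.072e-04, 3.572e-05]  ψ = [1, 1, 1]  (obs o_4=3)
backtrack: best end state = 1; path = [0, 1, 0, 1, 1]

path = [0, 1, 0, 1, 1]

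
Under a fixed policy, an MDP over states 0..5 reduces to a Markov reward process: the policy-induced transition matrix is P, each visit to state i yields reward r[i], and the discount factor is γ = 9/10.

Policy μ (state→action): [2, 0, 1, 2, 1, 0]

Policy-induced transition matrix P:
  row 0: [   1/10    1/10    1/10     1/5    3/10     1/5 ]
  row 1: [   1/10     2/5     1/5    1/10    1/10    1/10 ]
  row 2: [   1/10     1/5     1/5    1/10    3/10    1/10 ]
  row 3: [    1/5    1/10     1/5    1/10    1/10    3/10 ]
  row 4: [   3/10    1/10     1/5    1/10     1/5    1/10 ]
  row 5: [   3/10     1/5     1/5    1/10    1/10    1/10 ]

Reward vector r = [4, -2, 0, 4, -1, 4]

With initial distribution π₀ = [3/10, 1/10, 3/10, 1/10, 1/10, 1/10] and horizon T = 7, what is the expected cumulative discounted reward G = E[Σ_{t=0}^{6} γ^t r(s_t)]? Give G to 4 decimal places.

t=0: π = [0.3000, 0.1000, 0.3000, 0.1000, 0.1000, 0.1000], E[r] = 1.7000, γ^t·E[r] = 1.700000, running G = 1.700000
t=1: π = [0.1500, 0.1700, 0.1700, 0.1300, 0.2300, 0.1500], E[r] = 1.1500, γ^t·E[r] = 1.035000, running G = 2.735000
t=2: π = [0.1890, 0.1830, 0.1850, 0.1150, 0.1870, 0.1410], E[r] = 1.2270, γ^t·E[r] = 0.993870, running G = 3.728870
t=3: π = [0.1771, 0.1875, 0.1811, 0.1189, 0.1935, 0.1419], E[r] = 1.1831, γ^t·E[r] = 0.862480, running G = 4.591350
t=4: π = [0.1790, 0.1886, 0.1823, 0.1177, 0.1910, 0.1415], E[r] = 1.1846, γ^t·E[r] = 0.777209, running G = 5.368559
t=5: π = [0.1783, 0.1889, 0.1821, 0.1179, 0.1914, 0.1414], E[r] = 1.1812, γ^t·E[r] = 0.697472, running G = 6.066031
t=6: π = [0.1783, 0.1890, 0.1822, 0.1178, 0.1912, 0.1414], E[r] = 1.1810, γ^t·E[r] = 0.627652, running G = 6.693684

G = 6.6937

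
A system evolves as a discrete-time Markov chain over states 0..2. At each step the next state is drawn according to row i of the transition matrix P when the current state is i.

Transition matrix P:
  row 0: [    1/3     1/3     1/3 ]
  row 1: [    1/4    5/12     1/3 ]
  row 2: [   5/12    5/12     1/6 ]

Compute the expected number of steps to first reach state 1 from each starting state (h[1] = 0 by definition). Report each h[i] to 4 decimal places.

h = [2.8000, 0.0000, 2.6000]

First-step conditioning: h[1] = 0; for i ≠ 1, h[i] = 1 + Σ_k P[i][k]·h[k].
  h[0] = 1 + 1/3·h[0] + 1/3·h[2]
  h[2] = 1 + 5/12·h[0] + 1/6·h[2]
Solving the 2×2 linear system over states ≠ 1 gives exactly h = [14/5, 0, 13/5] (h[1] = 0 is the target).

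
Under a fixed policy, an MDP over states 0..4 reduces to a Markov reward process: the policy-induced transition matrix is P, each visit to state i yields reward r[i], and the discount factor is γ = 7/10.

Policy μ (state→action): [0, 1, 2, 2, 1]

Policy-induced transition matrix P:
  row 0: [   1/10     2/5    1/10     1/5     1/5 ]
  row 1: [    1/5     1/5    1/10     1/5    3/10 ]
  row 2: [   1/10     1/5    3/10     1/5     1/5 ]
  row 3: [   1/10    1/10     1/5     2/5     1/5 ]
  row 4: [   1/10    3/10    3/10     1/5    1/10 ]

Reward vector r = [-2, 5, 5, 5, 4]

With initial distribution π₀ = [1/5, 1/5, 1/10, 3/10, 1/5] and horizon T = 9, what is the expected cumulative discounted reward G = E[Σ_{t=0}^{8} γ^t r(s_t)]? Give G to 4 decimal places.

t=0: π = [0.2000, 0.2000, 0.1000, 0.3000, 0.2000], E[r] = 3.4000, γ^t·E[r] = 3.400000, running G = 3.400000
t=1: π = [0.1200, 0.2300, 0.1900, 0.2600, 0.2000], E[r] = 3.9600, γ^t·E[r] = 2.772000, running G = 6.172000
t=2: π = [0.1230, 0.2180, 0.2040, 0.2520, 0.2030], E[r] = 3.9360, γ^t·E[r] = 1.928640, running G = 8.100640
t=3: π = [0.1218, 0.2197, 0.2066, 0.2504, 0.2015], E[r] = 3.9459, γ^t·E[r] = 1.353444, running G = 9.454084
t=4: π = [0.1220, 0.2195, 0.2067, 0.2501, 0.2018], E[r] = 3.9444, γ^t·E[r] = 0.947048, running G = 10.401132
t=5: π = [0.1219, 0.2196, 0.2067, 0.2500, 0.2018], E[r] = 3.9446, γ^t·E[r] = 0.662970, running G = 11.064102
t=6: π = [0.1220, 0.2196, 0.2067, 0.2500, 0.2018], E[r] = 3.9445, γ^t·E[r] = 0.464069, running G = 11.528171
t=7: π = [0.1220, 0.2196, 0.2067, 0.2500, 0.2018], E[r] = 3.9445, γ^t·E[r] = 0.324849, running G = 11.853019
t=8: π = [0.1220, 0.2196, 0.2067, 0.2500, 0.2018], E[r] = 3.9445, γ^t·E[r] = 0.227394, running G = 12.080413

G = 12.0804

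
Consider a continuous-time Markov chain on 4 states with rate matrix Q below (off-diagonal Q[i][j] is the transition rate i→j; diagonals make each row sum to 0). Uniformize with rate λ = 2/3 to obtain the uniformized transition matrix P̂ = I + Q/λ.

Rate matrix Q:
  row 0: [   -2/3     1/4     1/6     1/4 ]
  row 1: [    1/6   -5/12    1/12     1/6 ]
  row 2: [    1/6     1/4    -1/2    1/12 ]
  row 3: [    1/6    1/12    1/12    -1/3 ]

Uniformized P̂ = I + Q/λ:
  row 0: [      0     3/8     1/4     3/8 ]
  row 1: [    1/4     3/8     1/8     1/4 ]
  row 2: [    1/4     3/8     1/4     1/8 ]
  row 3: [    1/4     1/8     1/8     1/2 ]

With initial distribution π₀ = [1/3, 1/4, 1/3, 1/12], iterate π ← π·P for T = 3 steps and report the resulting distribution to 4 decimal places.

π = [0.1979, 0.2969, 0.1725, 0.3327]

t=0: π = [0.3333, 0.2500, 0.3333, 0.0833]
t=1: π = [0.1667, 0.3542, 0.2083, 0.2708]
t=2: π = [0.2083, 0.3073, 0.1719, 0.3125]
t=3: π = [0.1979, 0.2969, 0.1725, 0.3327]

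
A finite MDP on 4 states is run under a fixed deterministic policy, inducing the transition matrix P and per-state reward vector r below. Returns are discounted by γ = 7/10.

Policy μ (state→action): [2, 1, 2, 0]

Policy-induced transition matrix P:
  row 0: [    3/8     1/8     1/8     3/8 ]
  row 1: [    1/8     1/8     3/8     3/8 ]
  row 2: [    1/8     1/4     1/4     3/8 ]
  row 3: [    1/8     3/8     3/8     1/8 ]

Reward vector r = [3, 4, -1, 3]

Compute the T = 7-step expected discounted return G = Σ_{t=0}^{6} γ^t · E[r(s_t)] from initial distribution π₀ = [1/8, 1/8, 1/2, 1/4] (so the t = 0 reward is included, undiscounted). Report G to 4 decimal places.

G = 5.3921

t=0: π = [0.1250, 0.1250, 0.5000, 0.2500], E[r] = 1.1250, γ^t·E[r] = 1.125000, running G = 1.125000
t=1: π = [0.1563, 0.2500, 0.2813, 0.3125], E[r] = 2.1250, γ^t·E[r] = 1.487500, running G = 2.612500
t=2: π = [0.1641, 0.2383, 0.3008, 0.2969], E[r] = 2.0352, γ^t·E[r] = 0.997227, running G = 3.609727
t=3: π = [0.1660, 0.2368, 0.2964, 0.3008], E[r] = 2.0513, γ^t·E[r] = 0.703585, running G = 4.313312
t=4: π = [0.1665, 0.2372, 0.2964, 0.2998], E[r] = 2.0515, γ^t·E[r] = 0.492554, running G = 4.805866
t=5: π = [0.1666, 0.2370, 0.2963, 0.3000], E[r] = 2.0517, γ^t·E[r] = 0.344835, running G = 5.150701
t=6: π = [0.1667, 0.2371, 0.2963, 0.3000], E[r] = 2.0518, γ^t·E[r] = 0.241397, running G = 5.392097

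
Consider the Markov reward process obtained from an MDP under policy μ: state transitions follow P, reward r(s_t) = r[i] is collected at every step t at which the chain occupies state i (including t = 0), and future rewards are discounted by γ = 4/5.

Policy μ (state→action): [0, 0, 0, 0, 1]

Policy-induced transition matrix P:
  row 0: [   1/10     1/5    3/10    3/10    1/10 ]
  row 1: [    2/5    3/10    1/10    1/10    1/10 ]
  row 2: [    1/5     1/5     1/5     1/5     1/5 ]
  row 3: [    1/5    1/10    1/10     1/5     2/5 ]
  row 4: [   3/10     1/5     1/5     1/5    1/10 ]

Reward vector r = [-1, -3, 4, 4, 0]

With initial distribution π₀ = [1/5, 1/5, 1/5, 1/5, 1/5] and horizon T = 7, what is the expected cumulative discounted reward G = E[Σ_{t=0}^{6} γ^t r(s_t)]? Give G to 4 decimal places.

G = 2.8811

t=0: π = [0.2000, 0.2000, 0.2000, 0.2000, 0.2000], E[r] = 0.8000, γ^t·E[r] = 0.800000, running G = 0.800000
t=1: π = [0.2400, 0.2000, 0.1800, 0.2000, 0.1800], E[r] = 0.6800, γ^t·E[r] = 0.544000, running G = 1.344000
t=2: π = [0.2340, 0.2000, 0.1840, 0.2040, 0.1780], E[r] = 0.7180, γ^t·E[r] = 0.459520, running G = 1.803520
t=3: π = [0.2344, 0.1996, 0.1830, 0.2034, 0.1796], E[r] = 0.7124, γ^t·E[r] = 0.364749, running G = 2.168269
t=4: π = [0.2344, 0.1996, 0.1831, 0.2035, 0.1793], E[r] = 0.7132, γ^t·E[r] = 0.292119, running G = 2.460387
t=5: π = [0.2344, 0.1996, 0.1831, 0.2035, 0.1794], E[r] = 0.7132, γ^t·E[r] = 0.233705, running G = 2.694092
t=6: π = [0.2344, 0.1996, 0.1831, 0.2035, 0.1794], E[r] = 0.7132, γ^t·E[r] = 0.186958, running G = 2.881050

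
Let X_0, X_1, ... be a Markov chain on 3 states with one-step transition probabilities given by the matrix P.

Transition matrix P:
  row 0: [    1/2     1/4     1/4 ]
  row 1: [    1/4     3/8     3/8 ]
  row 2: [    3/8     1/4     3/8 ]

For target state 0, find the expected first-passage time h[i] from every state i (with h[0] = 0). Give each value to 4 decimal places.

First-step conditioning: h[0] = 0; for i ≠ 0, h[i] = 1 + Σ_k P[i][k]·h[k].
  h[1] = 1 + 3/8·h[1] + 3/8·h[2]
  h[2] = 1 + 1/4·h[1] + 3/8·h[2]
Solving the 2×2 linear system over states ≠ 0 gives exactly h = [0, 64/19, 56/19] (h[0] = 0 is the target).

h = [0.0000, 3.3684, 2.9474]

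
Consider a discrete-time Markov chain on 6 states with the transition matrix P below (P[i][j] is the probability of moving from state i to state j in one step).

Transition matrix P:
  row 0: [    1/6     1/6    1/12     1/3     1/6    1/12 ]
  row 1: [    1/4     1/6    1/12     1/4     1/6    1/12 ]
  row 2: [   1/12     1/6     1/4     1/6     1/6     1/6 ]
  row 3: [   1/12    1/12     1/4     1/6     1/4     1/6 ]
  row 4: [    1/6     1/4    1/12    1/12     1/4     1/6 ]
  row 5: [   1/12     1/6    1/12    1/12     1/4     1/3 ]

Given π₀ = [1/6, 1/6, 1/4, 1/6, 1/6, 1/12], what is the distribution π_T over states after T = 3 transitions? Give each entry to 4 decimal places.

t=0: π = [0.1667, 0.1667, 0.2500, 0.1667, 0.1667, 0.0833]
t=1: π = [0.1389, 0.1667, 0.1528, 0.1875, 0.2014, 0.1528]
t=2: π = [0.1395, 0.1678, 0.1400, 0.1742, 0.2118, 0.1667]
t=3: π = [0.1406, 0.1698, 0.1357, 0.1724, 0.2127, 0.1688]

π = [0.1406, 0.1698, 0.1357, 0.1724, 0.2127, 0.1688]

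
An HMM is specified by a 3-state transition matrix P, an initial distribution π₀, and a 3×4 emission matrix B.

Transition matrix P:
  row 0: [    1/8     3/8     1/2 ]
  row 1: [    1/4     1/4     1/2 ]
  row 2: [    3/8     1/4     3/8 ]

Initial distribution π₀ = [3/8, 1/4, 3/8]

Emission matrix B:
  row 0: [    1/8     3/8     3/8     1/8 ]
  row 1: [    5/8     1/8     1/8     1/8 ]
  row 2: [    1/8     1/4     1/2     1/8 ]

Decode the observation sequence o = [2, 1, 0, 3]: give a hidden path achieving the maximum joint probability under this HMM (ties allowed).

path = [2, 0, 1, 2]

t=0: δ = [1.406e-01, 3.125e-02, 1.875e-01]  (obs o_0=2)
t=1: δ = [2.637e-02, 6.592e-03, 1.758e-02]  ψ = [2, 0, 0]  (obs o_1=1)
t=2: δ = [8.240e-04, 6.180e-03, 1.648e-03]  ψ = [2, 0, 0]  (obs o_2=0)
t=3: δ = [1.931e-04, 1.931e-04, 3.862e-04]  ψ = [1, 1, 1]  (obs o_3=3)
backtrack: best end state = 2; path = [2, 0, 1, 2]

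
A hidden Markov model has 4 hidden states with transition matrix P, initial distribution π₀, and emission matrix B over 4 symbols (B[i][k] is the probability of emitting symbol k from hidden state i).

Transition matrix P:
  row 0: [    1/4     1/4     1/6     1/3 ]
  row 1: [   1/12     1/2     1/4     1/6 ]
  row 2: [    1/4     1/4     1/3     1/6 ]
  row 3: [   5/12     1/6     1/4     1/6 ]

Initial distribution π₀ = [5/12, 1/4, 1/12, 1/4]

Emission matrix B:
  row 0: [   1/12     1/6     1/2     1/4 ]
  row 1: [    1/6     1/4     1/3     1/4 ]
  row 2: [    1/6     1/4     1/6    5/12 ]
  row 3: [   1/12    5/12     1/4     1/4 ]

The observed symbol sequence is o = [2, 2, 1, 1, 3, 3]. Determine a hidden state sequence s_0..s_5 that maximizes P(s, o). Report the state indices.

path = [0, 0, 3, 2, 2, 2]

t=0: δ = [2.083e-01, 8.333e-02, 1.389e-02, 6.250e-02]  (obs o_0=2)
t=1: δ = [2.604e-02, 1.736e-02, 5.787e-03, 1.736e-02]  ψ = [0, 0, 0, 0]  (obs o_1=2)
t=2: δ = [1.206e-03, 2.170e-03, 1.085e-03, 3.617e-03]  ψ = [3, 1, 0, 0]  (obs o_2=1)
t=3: δ = [2.512e-04, 2.713e-04, 2.261e-04, 2.512e-04]  ψ = [3, 1, 3, 3]  (obs o_3=1)
t=4: δ = [2.616e-05, 3.391e-05, 3.140e-05, 2.093e-05]  ψ = [3, 1, 2, 0]  (obs o_4=3)
t=5: δ = [2.180e-06, 4.239e-06, 4.361e-06, 2.180e-06]  ψ = [3, 1, 2, 0]  (obs o_5=3)
backtrack: best end state = 2; path = [0, 0, 3, 2, 2, 2]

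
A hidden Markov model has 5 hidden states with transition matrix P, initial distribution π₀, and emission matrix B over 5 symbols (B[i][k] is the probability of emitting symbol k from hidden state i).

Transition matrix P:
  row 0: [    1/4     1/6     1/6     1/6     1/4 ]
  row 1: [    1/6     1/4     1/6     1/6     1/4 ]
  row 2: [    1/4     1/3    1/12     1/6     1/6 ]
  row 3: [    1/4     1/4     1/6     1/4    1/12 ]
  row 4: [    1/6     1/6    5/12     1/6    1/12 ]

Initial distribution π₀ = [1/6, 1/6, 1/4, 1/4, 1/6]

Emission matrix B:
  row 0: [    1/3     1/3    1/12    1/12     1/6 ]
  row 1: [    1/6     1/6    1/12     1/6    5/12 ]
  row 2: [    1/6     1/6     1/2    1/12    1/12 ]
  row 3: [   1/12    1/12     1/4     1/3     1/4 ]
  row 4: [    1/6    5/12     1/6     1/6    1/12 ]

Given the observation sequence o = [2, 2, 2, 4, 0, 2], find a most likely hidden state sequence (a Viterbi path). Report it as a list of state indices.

t=0: δ = [1.389e-02, 1.389e-02, 1.250e-01, 6.250e-02, 2.778e-02]  (obs o_0=2)
t=1: δ = [2.604e-03, 3.472e-03, 5.787e-03, 5.208e-03, 3.472e-03]  ψ = [2, 2, 4, 2, 2]  (obs o_1=2)
t=2: δ = [1.206e-04, 1.608e-04, 7.234e-04, 3.255e-04, 1.608e-04]  ψ = [2, 2, 4, 3, 2]  (obs o_2=2)
t=3: δ = [3.014e-05, 1.005e-04, 5.582e-06, 3.014e-05, 1.005e-05]  ψ = [2, 2, 4, 2, 2]  (obs o_3=4)
t=4: δ = [5.582e-06, 4.186e-06, 2.791e-06, 1.395e-06, 4.186e-06]  ψ = [1, 1, 1, 1, 1]  (obs o_4=0)
t=5: δ = [1.163e-07, 8.721e-08, 8.721e-07, 2.326e-07, 2.326e-07]  ψ = [0, 1, 4, 0, 0]  (obs o_5=2)
backtrack: best end state = 2; path = [2, 4, 2, 1, 4, 2]

path = [2, 4, 2, 1, 4, 2]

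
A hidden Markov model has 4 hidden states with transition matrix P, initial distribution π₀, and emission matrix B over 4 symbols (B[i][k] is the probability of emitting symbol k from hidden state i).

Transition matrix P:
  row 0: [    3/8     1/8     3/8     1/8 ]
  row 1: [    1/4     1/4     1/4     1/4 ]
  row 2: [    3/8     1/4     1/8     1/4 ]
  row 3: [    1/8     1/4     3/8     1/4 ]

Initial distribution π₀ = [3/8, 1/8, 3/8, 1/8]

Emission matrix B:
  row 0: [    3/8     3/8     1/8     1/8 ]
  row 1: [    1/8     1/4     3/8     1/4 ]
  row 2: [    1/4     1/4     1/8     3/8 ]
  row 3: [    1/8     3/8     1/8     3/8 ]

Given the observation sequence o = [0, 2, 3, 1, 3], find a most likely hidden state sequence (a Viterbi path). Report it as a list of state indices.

path = [0, 0, 2, 0, 2]

t=0: δ = [1.406e-01, 1.562e-02, 9.375e-02, 1.562e-02]  (obs o_0=0)
t=1: δ = [6.592e-03, 8.789e-03, 6.592e-03, 2.930e-03]  ψ = [0, 2, 0, 2]  (obs o_1=2)
t=2: δ = [3.090e-04, 5.493e-04, 9.270e-04, 8.240e-04]  ψ = [0, 1, 0, 1]  (obs o_2=3)
t=3: δ = [1.304e-04, 5.794e-05, 7.725e-05, 8.690e-05]  ψ = [2, 2, 3, 2]  (obs o_3=1)
t=4: δ = [6.110e-06, 5.431e-06, 1.833e-05, 8.147e-06]  ψ = [0, 3, 0, 3]  (obs o_4=3)
backtrack: best end state = 2; path = [0, 0, 2, 0, 2]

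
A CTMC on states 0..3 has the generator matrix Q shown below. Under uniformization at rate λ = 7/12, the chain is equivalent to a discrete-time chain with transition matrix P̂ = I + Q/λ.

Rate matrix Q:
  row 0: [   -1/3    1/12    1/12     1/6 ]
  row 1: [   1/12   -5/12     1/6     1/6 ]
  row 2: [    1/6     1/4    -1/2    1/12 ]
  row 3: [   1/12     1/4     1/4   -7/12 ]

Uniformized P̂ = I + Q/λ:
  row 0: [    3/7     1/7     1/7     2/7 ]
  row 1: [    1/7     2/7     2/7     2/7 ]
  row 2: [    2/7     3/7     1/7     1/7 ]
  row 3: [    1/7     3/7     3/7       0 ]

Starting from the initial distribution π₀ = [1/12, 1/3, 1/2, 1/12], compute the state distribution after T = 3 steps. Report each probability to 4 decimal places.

π = [0.2473, 0.3154, 0.2444, 0.1929]

t=0: π = [0.0833, 0.3333, 0.5000, 0.0833]
t=1: π = [0.2381, 0.3571, 0.2143, 0.1905]
t=2: π = [0.2415, 0.3095, 0.2483, 0.2007]
t=3: π = [0.2473, 0.3154, 0.2444, 0.1929]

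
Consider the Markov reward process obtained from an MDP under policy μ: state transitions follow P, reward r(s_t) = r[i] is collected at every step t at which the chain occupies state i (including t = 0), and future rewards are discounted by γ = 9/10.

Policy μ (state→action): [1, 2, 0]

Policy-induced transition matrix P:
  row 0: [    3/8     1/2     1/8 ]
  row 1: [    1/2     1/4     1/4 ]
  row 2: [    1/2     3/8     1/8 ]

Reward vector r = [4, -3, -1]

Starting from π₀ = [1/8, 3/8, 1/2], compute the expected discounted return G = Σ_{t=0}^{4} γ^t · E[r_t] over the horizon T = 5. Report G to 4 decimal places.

t=0: π = [0.1250, 0.3750, 0.5000], E[r] = -1.1250, γ^t·E[r] = -1.125000, running G = -1.125000
t=1: π = [0.4844, 0.3438, 0.1719], E[r] = 0.7344, γ^t·E[r] = 0.660938, running G = -0.464063
t=2: π = [0.4395, 0.3926, 0.1680], E[r] = 0.4121, γ^t·E[r] = 0.333809, running G = -0.130254
t=3: π = [0.4451, 0.3809, 0.1741], E[r] = 0.4636, γ^t·E[r] = 0.337981, running G = 0.207727
t=4: π = [0.4444, 0.3830, 0.1726], E[r] = 0.4558, γ^t·E[r] = 0.299037, running G = 0.506765

G = 0.5068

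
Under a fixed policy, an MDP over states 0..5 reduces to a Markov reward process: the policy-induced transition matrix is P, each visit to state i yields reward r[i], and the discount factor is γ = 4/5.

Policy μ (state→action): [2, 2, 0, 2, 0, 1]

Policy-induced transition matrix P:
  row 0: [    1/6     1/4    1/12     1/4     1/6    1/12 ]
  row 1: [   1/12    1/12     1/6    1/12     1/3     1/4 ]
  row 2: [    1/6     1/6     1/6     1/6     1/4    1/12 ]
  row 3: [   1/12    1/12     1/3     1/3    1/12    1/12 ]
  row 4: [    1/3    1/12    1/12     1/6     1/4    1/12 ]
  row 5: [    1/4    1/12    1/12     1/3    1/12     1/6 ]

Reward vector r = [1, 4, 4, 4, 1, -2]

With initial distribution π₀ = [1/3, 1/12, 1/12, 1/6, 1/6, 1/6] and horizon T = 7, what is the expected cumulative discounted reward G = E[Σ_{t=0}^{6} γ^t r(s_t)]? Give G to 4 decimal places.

G = 8.0696

t=0: π = [0.3333, 0.0833, 0.0833, 0.1667, 0.1667, 0.1667], E[r] = 1.5000, γ^t·E[r] = 1.500000, running G = 1.500000
t=1: π = [0.1875, 0.1458, 0.1389, 0.2431, 0.1736, 0.1111], E[r] = 2.2500, γ^t·E[r] = 1.800000, running G = 3.300000
t=2: π = [0.1725, 0.1262, 0.1678, 0.2292, 0.1875, 0.1169], E[r] = 2.2188, γ^t·E[r] = 1.420000, running G = 4.720000
t=3: π = [0.1780, 0.1261, 0.1651, 0.2282, 0.1885, 0.1141], E[r] = 2.2159, γ^t·E[r] = 1.134519, running G = 5.854519
t=4: π = [0.1781, 0.1268, 0.1646, 0.2280, 0.1886, 0.1139], E[r] = 2.2168, γ^t·E[r] = 0.908020, running G = 6.762538
t=5: π = [0.1780, 0.1267, 0.1646, 0.2279, 0.1887, 0.1139], E[r] = 2.2160, γ^t·E[r] = 0.726143, running G = 7.488681
t=6: π = [0.1781, 0.1267, 0.1646, 0.2279, 0.1887, 0.1140], E[r] = 2.2159, γ^t·E[r] = 0.580874, running G = 8.069556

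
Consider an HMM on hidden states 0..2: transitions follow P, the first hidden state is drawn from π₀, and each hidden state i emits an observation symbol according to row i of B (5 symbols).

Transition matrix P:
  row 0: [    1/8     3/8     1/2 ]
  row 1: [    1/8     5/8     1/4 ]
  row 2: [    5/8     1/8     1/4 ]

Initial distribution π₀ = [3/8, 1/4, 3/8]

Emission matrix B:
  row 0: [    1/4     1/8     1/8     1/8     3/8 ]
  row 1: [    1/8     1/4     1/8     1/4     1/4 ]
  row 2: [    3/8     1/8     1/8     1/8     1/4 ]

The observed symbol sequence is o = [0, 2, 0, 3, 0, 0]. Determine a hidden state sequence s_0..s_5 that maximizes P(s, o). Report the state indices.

path = [2, 0, 2, 0, 2, 0]

t=0: δ = [9.375e-02, 3.125e-02, 1.406e-01]  (obs o_0=0)
t=1: δ = [1.099e-02, 4.395e-03, 5.859e-03]  ψ = [2, 0, 0]  (obs o_1=2)
t=2: δ = [9.155e-04, 5.150e-04, 2.060e-03]  ψ = [2, 0, 0]  (obs o_2=0)
t=3: δ = [1.609e-04, 8.583e-05, 6.437e-05]  ψ = [2, 0, 2]  (obs o_3=3)
t=4: δ = [1.006e-05, 7.544e-06, 3.017e-05]  ψ = [2, 0, 0]  (obs o_4=0)
t=5: δ = [4.715e-06, 5.894e-07, 2.829e-06]  ψ = [2, 1, 2]  (obs o_5=0)
backtrack: best end state = 0; path = [2, 0, 2, 0, 2, 0]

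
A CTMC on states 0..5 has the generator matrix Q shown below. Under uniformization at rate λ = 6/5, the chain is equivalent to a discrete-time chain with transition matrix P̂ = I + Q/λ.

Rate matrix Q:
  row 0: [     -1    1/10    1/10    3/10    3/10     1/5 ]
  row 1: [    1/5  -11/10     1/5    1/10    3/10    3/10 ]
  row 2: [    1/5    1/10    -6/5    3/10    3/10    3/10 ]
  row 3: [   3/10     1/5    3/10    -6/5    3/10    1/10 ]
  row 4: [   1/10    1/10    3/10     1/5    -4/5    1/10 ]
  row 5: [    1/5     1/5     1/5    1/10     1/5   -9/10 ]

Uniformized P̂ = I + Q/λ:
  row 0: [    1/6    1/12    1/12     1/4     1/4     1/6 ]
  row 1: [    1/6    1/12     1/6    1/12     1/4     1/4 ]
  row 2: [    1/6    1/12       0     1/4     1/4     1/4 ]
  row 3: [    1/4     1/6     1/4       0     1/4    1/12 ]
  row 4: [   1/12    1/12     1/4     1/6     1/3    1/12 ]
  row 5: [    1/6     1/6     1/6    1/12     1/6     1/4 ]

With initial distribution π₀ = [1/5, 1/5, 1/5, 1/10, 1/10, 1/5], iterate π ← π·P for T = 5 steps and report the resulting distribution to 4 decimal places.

t=0: π = [0.2000, 0.2000, 0.2000, 0.1000, 0.1000, 0.2000]
t=1: π = [0.1667, 0.1083, 0.1333, 0.1500, 0.2417, 0.2000]
t=2: π = [0.1590, 0.1125, 0.1632, 0.1410, 0.2535, 0.1708]
t=3: π = [0.1573, 0.1093, 0.1591, 0.1464, 0.2569, 0.1710]
t=4: π = [0.1575, 0.1098, 0.1607, 0.1453, 0.2572, 0.1697]
t=5: π = [0.1573, 0.1096, 0.1603, 0.1457, 0.2573, 0.1698]

π = [0.1573, 0.1096, 0.1603, 0.1457, 0.2573, 0.1698]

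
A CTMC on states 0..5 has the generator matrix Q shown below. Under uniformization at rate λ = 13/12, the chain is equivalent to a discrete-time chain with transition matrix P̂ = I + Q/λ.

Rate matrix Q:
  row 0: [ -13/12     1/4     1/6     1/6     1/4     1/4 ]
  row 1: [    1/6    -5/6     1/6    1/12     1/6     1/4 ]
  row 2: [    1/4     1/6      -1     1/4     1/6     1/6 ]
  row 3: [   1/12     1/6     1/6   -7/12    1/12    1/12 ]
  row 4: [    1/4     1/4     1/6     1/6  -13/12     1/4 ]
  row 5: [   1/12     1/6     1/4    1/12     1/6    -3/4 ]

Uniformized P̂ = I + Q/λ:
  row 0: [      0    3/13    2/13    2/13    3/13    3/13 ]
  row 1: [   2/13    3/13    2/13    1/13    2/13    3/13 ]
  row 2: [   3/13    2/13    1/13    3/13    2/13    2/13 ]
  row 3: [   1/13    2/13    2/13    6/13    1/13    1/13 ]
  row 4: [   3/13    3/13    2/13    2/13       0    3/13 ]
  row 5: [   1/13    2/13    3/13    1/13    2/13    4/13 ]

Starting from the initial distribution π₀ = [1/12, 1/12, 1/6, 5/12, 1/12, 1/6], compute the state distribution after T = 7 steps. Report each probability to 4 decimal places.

π = [0.1257, 0.1879, 0.1574, 0.1963, 0.1286, 0.2041]

t=0: π = [0.0833, 0.0833, 0.1667, 0.4167, 0.0833, 0.1667]
t=1: π = [0.1154, 0.1731, 0.1538, 0.2756, 0.1154, 0.1667]
t=2: π = [0.1228, 0.1849, 0.1548, 0.2244, 0.1238, 0.1893]
t=3: π = [0.1246, 0.1870, 0.1565, 0.2060, 0.1270, 0.1989]
t=4: π = [0.1253, 0.1876, 0.1571, 0.1996, 0.1280, 0.2023]
t=5: π = [0.1256, 0.1878, 0.1573, 0.1973, 0.1284, 0.2035]
t=6: π = [0.1257, 0.1878, 0.1574, 0.1966, 0.1286, 0.2040]
t=7: π = [0.1257, 0.1879, 0.1574, 0.1963, 0.1286, 0.2041]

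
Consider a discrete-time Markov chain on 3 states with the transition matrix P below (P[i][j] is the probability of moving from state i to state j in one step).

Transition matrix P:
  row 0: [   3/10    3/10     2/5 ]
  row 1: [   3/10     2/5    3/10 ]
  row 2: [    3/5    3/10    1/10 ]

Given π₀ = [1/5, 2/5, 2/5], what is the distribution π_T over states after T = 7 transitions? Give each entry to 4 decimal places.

t=0: π = [0.2000, 0.4000, 0.4000]
t=1: π = [0.4200, 0.3400, 0.2400]
t=2: π = [0.3720, 0.3340, 0.2940]
t=3: π = [0.3882, 0.3334, 0.2784]
t=4: π = [0.3835, 0.3333, 0.2831]
t=5: π = [0.3849, 0.3333, 0.2817]
t=6: π = [0.3845, 0.3333, 0.2821]
t=7: π = [0.3846, 0.3333, 0.2820]

π = [0.3846, 0.3333, 0.2820]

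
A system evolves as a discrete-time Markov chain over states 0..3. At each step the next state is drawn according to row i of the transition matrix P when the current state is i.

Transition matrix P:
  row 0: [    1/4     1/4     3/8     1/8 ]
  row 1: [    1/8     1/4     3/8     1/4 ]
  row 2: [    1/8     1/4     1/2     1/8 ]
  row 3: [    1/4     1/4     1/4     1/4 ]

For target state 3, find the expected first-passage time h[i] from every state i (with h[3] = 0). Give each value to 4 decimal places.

First-step conditioning: h[3] = 0; for i ≠ 3, h[i] = 1 + Σ_k P[i][k]·h[k].
  h[0] = 1 + 1/4·h[0] + 1/4·h[1] + 3/8·h[2]
  h[1] = 1 + 1/8·h[0] + 1/4·h[1] + 3/8·h[2]
  h[2] = 1 + 1/8·h[0] + 1/4·h[1] + 1/2·h[2]
Solving the 3×3 linear system over states ≠ 3 gives exactly h = [32/5, 28/5, 32/5, 0] (h[3] = 0 is the target).

h = [6.4000, 5.6000, 6.4000, 0.0000]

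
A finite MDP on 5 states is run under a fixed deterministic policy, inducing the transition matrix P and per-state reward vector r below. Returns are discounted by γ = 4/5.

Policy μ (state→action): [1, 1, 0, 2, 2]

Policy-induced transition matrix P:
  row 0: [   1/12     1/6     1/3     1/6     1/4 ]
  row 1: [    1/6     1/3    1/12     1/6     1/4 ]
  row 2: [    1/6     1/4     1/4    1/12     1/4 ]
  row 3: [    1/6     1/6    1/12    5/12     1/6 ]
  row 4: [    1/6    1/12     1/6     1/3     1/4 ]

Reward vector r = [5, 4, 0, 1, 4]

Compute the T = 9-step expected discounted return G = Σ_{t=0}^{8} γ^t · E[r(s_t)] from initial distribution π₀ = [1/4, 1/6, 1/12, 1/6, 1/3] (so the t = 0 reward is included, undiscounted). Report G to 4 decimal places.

t=0: π = [0.2500, 0.1667, 0.0833, 0.1667, 0.3333], E[r] = 3.4167, γ^t·E[r] = 3.416667, running G = 3.416667
t=1: π = [0.1458, 0.1736, 0.1875, 0.2569, 0.2361], E[r] = 2.6250, γ^t·E[r] = 2.100000, running G = 5.516667
t=2: π = [0.1545, 0.1916, 0.1707, 0.2546, 0.2286], E[r] = 2.7078, γ^t·E[r] = 1.732963, running G = 7.249630
t=3: π = [0.1538, 0.1938, 0.1695, 0.2542, 0.2288], E[r] = 2.7133, γ^t·E[r] = 1.389235, running G = 8.638864
t=4: π = [0.1539, 0.1940, 0.1691, 0.2542, 0.2288], E[r] = 2.7148, γ^t·E[r] = 1.111990, running G = 9.750854
t=5: π = [0.1538, 0.1940, 0.1690, 0.2543, 0.2288], E[r] = 2.7149, γ^t·E[r] = 0.889605, running G = 10.640459
t=6: π = [0.1538, 0.1940, 0.1690, 0.2543, 0.2288], E[r] = 2.7149, γ^t·E[r] = 0.711682, running G = 11.352141
t=7: π = [0.1538, 0.1940, 0.1690, 0.2543, 0.2288], E[r] = 2.7148, γ^t·E[r] = 0.569345, running G = 11.921486
t=8: π = [0.1538, 0.1940, 0.1690, 0.2543, 0.2288], E[r] = 2.7148, γ^t·E[r] = 0.455476, running G = 12.376962

G = 12.3770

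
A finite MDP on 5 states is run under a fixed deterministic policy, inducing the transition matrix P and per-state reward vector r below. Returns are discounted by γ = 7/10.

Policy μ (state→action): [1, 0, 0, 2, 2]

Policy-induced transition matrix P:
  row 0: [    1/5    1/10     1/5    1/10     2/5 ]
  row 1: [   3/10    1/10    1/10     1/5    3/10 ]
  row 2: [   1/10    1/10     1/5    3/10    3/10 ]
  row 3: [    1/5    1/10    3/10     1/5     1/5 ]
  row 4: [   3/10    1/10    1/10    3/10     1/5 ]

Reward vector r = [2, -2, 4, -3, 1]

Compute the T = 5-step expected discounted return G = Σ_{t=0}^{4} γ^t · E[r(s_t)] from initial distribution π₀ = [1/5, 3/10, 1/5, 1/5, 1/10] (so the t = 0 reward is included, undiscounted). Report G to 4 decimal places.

t=0: π = [0.2000, 0.3000, 0.2000, 0.2000, 0.1000], E[r] = 0.1000, γ^t·E[r] = 0.100000, running G = 0.100000
t=1: π = [0.2200, 0.1000, 0.1800, 0.2100, 0.2900], E[r] = 0.6200, γ^t·E[r] = 0.434000, running G = 0.534000
t=2: π = [0.2210, 0.1000, 0.1820, 0.2250, 0.2720], E[r] = 0.5670, γ^t·E[r] = 0.277830, running G = 0.811830
t=3: π = [0.2190, 0.1000, 0.1853, 0.2233, 0.2724], E[r] = 0.5817, γ^t·E[r] = 0.199523, running G = 1.011353
t=4: π = [0.2187, 0.1000, 0.1851, 0.2239, 0.2723], E[r] = 0.5785, γ^t·E[r] = 0.138898, running G = 1.150251

G = 1.1503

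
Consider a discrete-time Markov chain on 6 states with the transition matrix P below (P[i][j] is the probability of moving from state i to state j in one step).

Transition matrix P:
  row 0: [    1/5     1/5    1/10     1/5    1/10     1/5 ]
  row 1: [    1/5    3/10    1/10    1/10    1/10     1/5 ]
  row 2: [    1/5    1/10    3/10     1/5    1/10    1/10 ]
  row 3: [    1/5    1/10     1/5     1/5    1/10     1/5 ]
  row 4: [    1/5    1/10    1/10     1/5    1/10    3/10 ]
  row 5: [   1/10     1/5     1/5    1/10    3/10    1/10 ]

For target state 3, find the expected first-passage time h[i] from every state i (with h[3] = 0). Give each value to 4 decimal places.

h = [6.1405, 6.8228, 5.9875, 0.0000, 6.1265, 6.6823]

First-step conditioning: h[3] = 0; for i ≠ 3, h[i] = 1 + Σ_k P[i][k]·h[k].
  h[0] = 1 + 1/5·h[0] + 1/5·h[1] + 1/10·h[2] + 1/10·h[4] + 1/5·h[5]
  h[1] = 1 + 1/5·h[0] + 3/10·h[1] + 1/10·h[2] + 1/10·h[4] + 1/5·h[5]
  h[2] = 1 + 1/5·h[0] + 1/10·h[1] + 3/10·h[2] + 1/10·h[4] + 1/10·h[5]
  h[4] = 1 + 1/5·h[0] + 1/10·h[1] + 1/10·h[2] + 1/10·h[4] + 3/10·h[5]
  h[5] = 1 + 1/10·h[0] + 1/5·h[1] + 1/5·h[2] + 3/10·h[4] + 1/10·h[5]
Solving the 5×5 linear system over states ≠ 3 gives exactly h = [2622/427, 8740/1281, 7670/1281, 0, 2616/427, 8560/1281] (h[3] = 0 is the target).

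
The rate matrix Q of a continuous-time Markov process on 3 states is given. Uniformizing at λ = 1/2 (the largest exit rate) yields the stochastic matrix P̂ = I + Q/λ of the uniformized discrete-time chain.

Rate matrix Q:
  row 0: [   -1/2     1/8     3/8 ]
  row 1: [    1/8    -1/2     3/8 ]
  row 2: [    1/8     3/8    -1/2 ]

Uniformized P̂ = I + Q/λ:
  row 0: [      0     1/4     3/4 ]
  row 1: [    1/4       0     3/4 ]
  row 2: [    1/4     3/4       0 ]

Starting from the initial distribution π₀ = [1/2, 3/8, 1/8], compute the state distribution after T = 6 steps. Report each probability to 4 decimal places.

π = [0.2001, 0.4254, 0.3745]

t=0: π = [0.5000, 0.3750, 0.1250]
t=1: π = [0.1250, 0.2188, 0.6563]
t=2: π = [0.2188, 0.5234, 0.2578]
t=3: π = [0.1953, 0.2480, 0.5566]
t=4: π = [0.2012, 0.4663, 0.3325]
t=5: π = [0.1997, 0.2997, 0.5006]
t=6: π = [0.2001, 0.4254, 0.3745]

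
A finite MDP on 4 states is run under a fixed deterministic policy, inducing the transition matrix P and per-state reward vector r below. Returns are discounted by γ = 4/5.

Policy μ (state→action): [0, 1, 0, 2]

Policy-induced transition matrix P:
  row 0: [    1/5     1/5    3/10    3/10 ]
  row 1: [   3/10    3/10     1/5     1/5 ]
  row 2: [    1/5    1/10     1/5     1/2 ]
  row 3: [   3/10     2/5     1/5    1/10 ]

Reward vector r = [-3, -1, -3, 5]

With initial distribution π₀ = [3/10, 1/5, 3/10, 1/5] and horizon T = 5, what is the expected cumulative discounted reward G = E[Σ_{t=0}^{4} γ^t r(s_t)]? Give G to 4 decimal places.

t=0: π = [0.3000, 0.2000, 0.3000, 0.2000], E[r] = -1.0000, γ^t·E[r] = -1.000000, running G = -1.000000
t=1: π = [0.2400, 0.2300, 0.2300, 0.3000], E[r] = -0.1400, γ^t·E[r] = -0.112000, running G = -1.112000
t=2: π = [0.2530, 0.2600, 0.2240, 0.2630], E[r] = -0.3760, γ^t·E[r] = -0.240640, running G = -1.352640
t=3: π = [0.2523, 0.2562, 0.2253, 0.2662], E[r] = -0.3580, γ^t·E[r] = -0.183296, running G = -1.535936
t=4: π = [0.2522, 0.2563, 0.2252, 0.2662], E[r] = -0.3577, γ^t·E[r] = -0.146530, running G = -1.682466

G = -1.6825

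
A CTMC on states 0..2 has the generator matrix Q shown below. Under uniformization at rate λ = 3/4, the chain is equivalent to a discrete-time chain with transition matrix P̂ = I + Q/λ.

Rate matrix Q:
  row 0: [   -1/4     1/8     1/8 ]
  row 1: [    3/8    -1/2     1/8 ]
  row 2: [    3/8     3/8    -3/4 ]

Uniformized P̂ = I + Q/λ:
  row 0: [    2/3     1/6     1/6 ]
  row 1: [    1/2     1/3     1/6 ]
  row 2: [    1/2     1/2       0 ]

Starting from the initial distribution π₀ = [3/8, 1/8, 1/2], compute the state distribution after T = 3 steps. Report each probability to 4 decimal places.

t=0: π = [0.3750, 0.1250, 0.5000]
t=1: π = [0.5625, 0.3542, 0.0833]
t=2: π = [0.5938, 0.2535, 0.1528]
t=3: π = [0.5990, 0.2598, 0.1412]

π = [0.5990, 0.2598, 0.1412]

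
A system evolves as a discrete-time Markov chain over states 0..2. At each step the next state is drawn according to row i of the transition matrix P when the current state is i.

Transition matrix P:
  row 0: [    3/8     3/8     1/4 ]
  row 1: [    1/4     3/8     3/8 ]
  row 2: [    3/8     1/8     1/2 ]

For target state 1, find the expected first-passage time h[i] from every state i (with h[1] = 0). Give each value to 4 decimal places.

First-step conditioning: h[1] = 0; for i ≠ 1, h[i] = 1 + Σ_k P[i][k]·h[k].
  h[0] = 1 + 3/8·h[0] + 1/4·h[2]
  h[2] = 1 + 3/8·h[0] + 1/2·h[2]
Solving the 2×2 linear system over states ≠ 1 gives exactly h = [24/7, 0, 32/7] (h[1] = 0 is the target).

h = [3.4286, 0.0000, 4.5714]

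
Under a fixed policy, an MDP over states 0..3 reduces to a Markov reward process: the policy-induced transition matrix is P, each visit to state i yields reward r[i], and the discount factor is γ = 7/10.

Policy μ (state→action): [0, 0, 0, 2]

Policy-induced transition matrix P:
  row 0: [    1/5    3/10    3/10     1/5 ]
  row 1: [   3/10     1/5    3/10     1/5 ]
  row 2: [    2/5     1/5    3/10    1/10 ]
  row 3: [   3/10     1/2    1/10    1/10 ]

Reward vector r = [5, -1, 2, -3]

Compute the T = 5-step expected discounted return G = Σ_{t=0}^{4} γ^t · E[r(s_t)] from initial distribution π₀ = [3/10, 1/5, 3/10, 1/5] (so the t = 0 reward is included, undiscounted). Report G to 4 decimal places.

G = 3.5603

t=0: π = [0.3000, 0.2000, 0.3000, 0.2000], E[r] = 1.3000, γ^t·E[r] = 1.300000, running G = 1.300000
t=1: π = [0.3000, 0.2900, 0.2600, 0.1500], E[r] = 1.2800, γ^t·E[r] = 0.896000, running G = 2.196000
t=2: π = [0.2960, 0.2750, 0.2700, 0.1590], E[r] = 1.2680, γ^t·E[r] = 0.621320, running G = 2.817320
t=3: π = [0.2974, 0.2773, 0.2682, 0.1571], E[r] = 1.2748, γ^t·E[r] = 0.437256, running G = 3.254576
t=4: π = [0.2971, 0.2769, 0.2686, 0.1575], E[r] = 1.2733, γ^t·E[r] = 0.305715, running G = 3.560291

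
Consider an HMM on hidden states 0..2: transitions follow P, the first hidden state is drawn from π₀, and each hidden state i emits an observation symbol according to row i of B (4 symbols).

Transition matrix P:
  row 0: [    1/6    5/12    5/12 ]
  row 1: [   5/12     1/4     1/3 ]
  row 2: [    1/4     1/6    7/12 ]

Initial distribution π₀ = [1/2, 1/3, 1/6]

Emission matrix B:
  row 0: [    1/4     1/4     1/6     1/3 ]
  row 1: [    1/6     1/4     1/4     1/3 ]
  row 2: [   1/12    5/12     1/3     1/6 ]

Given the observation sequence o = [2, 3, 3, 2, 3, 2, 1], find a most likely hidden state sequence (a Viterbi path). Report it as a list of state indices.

path = [0, 1, 0, 2, 2, 2, 2]

t=0: δ = [8.333e-02, 8.333e-02, 5.556e-02]  (obs o_0=2)
t=1: δ = [1.157e-02, 1.157e-02, 5.787e-03]  ψ = [1, 0, 0]  (obs o_1=3)
t=2: δ = [1.608e-03, 1.608e-03, 8.038e-04]  ψ = [1, 0, 0]  (obs o_2=3)
t=3: δ = [1.116e-04, 1.674e-04, 2.233e-04]  ψ = [1, 0, 0]  (obs o_3=2)
t=4: δ = [2.326e-05, 1.550e-05, 2.171e-05]  ψ = [1, 0, 2]  (obs o_4=3)
t=5: δ = [1.077e-06, 2.423e-06, 4.221e-06]  ψ = [1, 0, 2]  (obs o_5=2)
t=6: δ = [2.638e-07, 1.759e-07, 1.026e-06]  ψ = [2, 2, 2]  (obs o_6=1)
backtrack: best end state = 2; path = [0, 1, 0, 2, 2, 2, 2]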